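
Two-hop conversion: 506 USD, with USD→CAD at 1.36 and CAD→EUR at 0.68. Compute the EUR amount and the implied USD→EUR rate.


Step 1: 506 USD × 1.36 = 688.16 CAD
Step 2: 688.16 CAD × 0.68 = 467.95 EUR
Implied rate USD→EUR = 1.36 × 0.68 = 0.9248
= 467.95 EUR; implied rate 0.9248 EUR/USD

467.95 EUR; implied rate 0.9248 EUR/USD


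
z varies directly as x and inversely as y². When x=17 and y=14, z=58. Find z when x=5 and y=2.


z = k·x/y²
Solve for k using the known point: k = z·y²/x = 58×196/17 = 11368/17 ≈ 668.7059
Now evaluate at x=5, y=2:
z = k × 5 / 4 = (11368 × 5) / (17 × 4) = 56840/68
≈ 835.8824

835.8824


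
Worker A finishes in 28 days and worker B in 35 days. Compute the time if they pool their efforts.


Rate of A = 1/28 per day
Rate of B = 1/35 per day
Combined rate = 1/28 + 1/35 = 63/980 ≈ 0.0643 per day
Days = 1 / combined rate = 980/63
≈ 15.56 days

15.56 days


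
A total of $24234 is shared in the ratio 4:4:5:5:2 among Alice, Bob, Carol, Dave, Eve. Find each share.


Total parts = 4 + 4 + 5 + 5 + 2 = 20
Alice: 24234 × 4/20 = 4846.80
Bob: 24234 × 4/20 = 4846.80
Carol: 24234 × 5/20 = 6058.50
Dave: 24234 × 5/20 = 6058.50
Eve: 24234 × 2/20 = 2423.40
= Alice: $4846.80, Bob: $4846.80, Carol: $6058.50, Dave: $6058.50, Eve: $2423.40

Alice: $4846.80, Bob: $4846.80, Carol: $6058.50, Dave: $6058.50, Eve: $2423.40


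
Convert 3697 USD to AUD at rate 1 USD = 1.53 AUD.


Amount × rate = 3697 × 1.53
= 5656.41 AUD

5656.41 AUD


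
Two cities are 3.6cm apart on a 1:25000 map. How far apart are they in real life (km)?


Real distance = map distance × scale
= 3.6cm × 25000
= 90000 cm = 900.0 m
= 0.900 km

0.900 km


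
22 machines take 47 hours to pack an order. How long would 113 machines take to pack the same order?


Inverse proportion: x × y = constant
k = 22 × 47 = 1034
y₂ = k / 113 = 1034 / 113
= 9.15

9.15


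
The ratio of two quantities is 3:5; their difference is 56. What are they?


Let A = 3k, B = 5k.
5k - 3k = 56
2k = 56 → k = 56/2 = 28
A = 3×28 = 84, B = 5×28 = 140
= A = 84, B = 140

A = 84, B = 140


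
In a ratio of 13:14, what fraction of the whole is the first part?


Total parts = 13 + 14 = 27
First part: 13/27 = 13/27
= 13/27

13/27


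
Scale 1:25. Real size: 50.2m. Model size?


Model size = real / scale
= 50.2 / 25
= 2.0080 m

2.0080 m


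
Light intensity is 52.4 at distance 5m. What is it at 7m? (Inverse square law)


I₁d₁² = I₂d₂²
I₂ = I₁ × (d₁/d₂)²
= 52.4 × (5/7)²
= 52.4 × 25/49
= 1310/49
≈ 26.7347

26.7347


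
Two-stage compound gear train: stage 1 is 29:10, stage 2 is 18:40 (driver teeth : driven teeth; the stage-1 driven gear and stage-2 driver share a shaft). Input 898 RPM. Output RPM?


Stage 1: RPM_B = RPM_A × t_A/t_B = 898 × 29/10 = 26042/10 = 2604.20
B and C share a shaft → RPM_C = RPM_B
Stage 2: RPM_D = RPM_C × t_C/t_D = RPM_A × (t_A×t_C)/(t_B×t_D)
Overall ratio = (29×18)/(10×40) = 522/400
RPM_D = 898 × 522/400 = 468756/400
= 1171.89 RPM

1171.89 RPM


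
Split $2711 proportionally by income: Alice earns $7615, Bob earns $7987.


Total income = 7615 + 7987 = $15602
Alice: $2711 × 7615/15602 = $1323.18
Bob: $2711 × 7987/15602 = $1387.82
= Alice: $1323.18, Bob: $1387.82

Alice: $1323.18, Bob: $1387.82


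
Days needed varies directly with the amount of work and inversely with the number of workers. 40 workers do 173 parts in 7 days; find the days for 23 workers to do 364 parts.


Days ∝ work / workers, so d₂ = d₁ × (m₁/m₂) × (w₂/w₁)
Workers factor (inverse): 40/23 ≈ 1.7391
Work factor (direct): 364/173 ≈ 2.1040
d₂ = 7 × 40/23 × 364/173 = (7 × 40 × 364) / (23 × 173) = 101920/3979
≈ 25.61 days

25.61 days


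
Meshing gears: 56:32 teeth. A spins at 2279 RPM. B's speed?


Gear ratio = 56:32 = 7:4
RPM_B = RPM_A × (teeth_A / teeth_B)
= 2279 × (56/32)
= 3988.3 RPM

3988.3 RPM


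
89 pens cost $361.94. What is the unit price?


Unit rate = total / quantity
= 361.94 / 89
= $4.07 per unit

$4.07 per unit


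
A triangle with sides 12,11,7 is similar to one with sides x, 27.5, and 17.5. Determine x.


Scale factor = 27.5/11 = 2.5
Missing side = 12 × 2.5
= 30.0

30.0


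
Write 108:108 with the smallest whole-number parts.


GCD(108, 108) = 108
108/108 : 108/108
= 1:1

1:1


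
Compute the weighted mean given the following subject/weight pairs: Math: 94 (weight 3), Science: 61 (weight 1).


Numerator = 94×3 + 61×1
= 282 + 61
= 343
Total weight = 4
Weighted avg = 343/4
= 85.75

85.75


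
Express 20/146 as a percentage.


Percentage = (part / whole) × 100
= (20 / 146) × 100
≈ 13.70%

13.70%


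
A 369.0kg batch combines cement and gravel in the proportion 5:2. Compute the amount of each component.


Total parts = 5 + 2 = 7
cement: 369.0 × 5/7 = 263.6kg
gravel: 369.0 × 2/7 = 105.4kg
= 263.6kg and 105.4kg

263.6kg and 105.4kg


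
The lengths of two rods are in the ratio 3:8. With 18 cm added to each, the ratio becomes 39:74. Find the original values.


Let A = 3k, B = 8k.
(3k + 18) / (8k + 18) = 39/74
Cross-multiply: 74(3k + 18) = 39(8k + 18)
222k + 1332 = 312k + 702
222k - 312k = 702 - 1332
-90k = -630
k = -630/-90 = 7
A = 3×7 = 21, B = 8×7 = 56
= A = 21, B = 56

A = 21, B = 56


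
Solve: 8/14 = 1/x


Cross multiply: 8 × x = 14 × 1
8x = 14
x = 14 / 8
= 1.75

1.75


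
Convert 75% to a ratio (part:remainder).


75% means 75 parts out of 100; remainder = 25
Part : remainder = 75:25
GCD = 25
= 3:1

3:1


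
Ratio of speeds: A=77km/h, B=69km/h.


Ratio = 77:69
GCD = 1
Simplified = 77:69
Time ratio (same distance) = 69:77
Speed ratio = 77:69

77:69


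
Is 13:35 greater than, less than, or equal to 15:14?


13/35 = 0.3714
15/14 = 1.0714
0.3714 < 1.0714, so 13:35 is less
= less than

less than


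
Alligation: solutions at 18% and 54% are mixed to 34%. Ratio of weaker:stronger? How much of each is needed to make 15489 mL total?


Let x parts of 18% mix with y parts of 54%.
18x + 54y = 34(x + y)
18x + 54y = 34x + 34y
x(18 - 34) = y(34 - 54)
x/y = (54 - 34)/(34 - 18) = 20/16
Simplify: 5:4
Total parts = 9; one part = 15489/9 = 1721.00 mL
18% solution: 5×1721.00 = 8605.00 mL
54% solution: 4×1721.00 = 6884.00 mL
= ratio 5:4; 8605.00 mL and 6884.00 mL

ratio 5:4; 8605.00 mL and 6884.00 mL


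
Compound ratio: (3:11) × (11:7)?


Compound ratio = (3×11) : (11×7)
= 33:77
GCD = 11
= 3:7

3:7


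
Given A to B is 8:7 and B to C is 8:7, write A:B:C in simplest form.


Match B: multiply A:B by 8 → 64:56
Multiply B:C by 7 → 56:49
Combined: 64:56:49
GCD = 1
= 64:56:49

64:56:49


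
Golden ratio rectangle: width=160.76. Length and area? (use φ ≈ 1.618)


φ = (1 + √5) / 2 ≈ 1.618
Length = width × φ = 160.76 × 1.618 = 260.10968
≈ 260.11
Area = width × length = 160.76 × 260.10968 = 41815.2321568 ≈ 41815.23
= Length: 260.11, Area: 41815.23

Length: 260.11, Area: 41815.23


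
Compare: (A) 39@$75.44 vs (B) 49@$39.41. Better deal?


Deal A: $75.44/39 = $1.9344/unit
Deal B: $39.41/49 = $0.8043/unit
B is cheaper per unit
= Deal B

Deal B


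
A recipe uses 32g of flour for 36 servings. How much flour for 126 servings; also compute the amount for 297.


Direct proportion: y/x = constant
k = 32/36 ≈ 0.8889
y at x=126: k × 126 = 32 × 126 / 36 = 4032/36 = 112.00
y at x=297: k × 297 = 32 × 297 / 36 = 9504/36 = 264.00
= 112.00 and 264.00

112.00 and 264.00


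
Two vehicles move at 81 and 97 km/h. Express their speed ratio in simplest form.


Ratio = 81:97
GCD = 1
Simplified = 81:97
Time ratio (same distance) = 97:81
Speed ratio = 81:97

81:97


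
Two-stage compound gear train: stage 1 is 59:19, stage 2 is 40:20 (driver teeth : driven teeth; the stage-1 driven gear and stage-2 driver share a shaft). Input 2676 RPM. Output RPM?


Stage 1: RPM_B = RPM_A × t_A/t_B = 2676 × 59/19 = 157884/19 ≈ 8309.68
B and C share a shaft → RPM_C = RPM_B
Stage 2: RPM_D = RPM_C × t_C/t_D = RPM_A × (t_A×t_C)/(t_B×t_D)
Overall ratio = (59×40)/(19×20) = 2360/380
RPM_D = 2676 × 2360/380 = 6315360/380
≈ 16619.37 RPM

16619.37 RPM


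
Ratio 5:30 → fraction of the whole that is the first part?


Total parts = 5 + 30 = 35
First part: 5/35 = 1/7
= 1/7

1/7


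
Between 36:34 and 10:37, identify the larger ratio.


36/34 = 1.0588
10/37 = 0.2703
1.0588 > 0.2703, so 36:34 is greater
= 36:34

36:34


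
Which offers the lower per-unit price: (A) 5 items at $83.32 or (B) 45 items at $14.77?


Deal A: $83.32/5 = $16.6640/unit
Deal B: $14.77/45 = $0.3282/unit
B is cheaper per unit
= Deal B

Deal B


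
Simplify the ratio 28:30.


GCD(28, 30) = 2
28/2 : 30/2
= 14:15

14:15


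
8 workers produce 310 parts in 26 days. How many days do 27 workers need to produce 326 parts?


Days ∝ work / workers, so d₂ = d₁ × (m₁/m₂) × (w₂/w₁)
Workers factor (inverse): 8/27 ≈ 0.2963
Work factor (direct): 326/310 ≈ 1.0516
d₂ = 26 × 8/27 × 326/310 = (26 × 8 × 326) / (27 × 310) = 67808/8370
≈ 8.10 days

8.10 days


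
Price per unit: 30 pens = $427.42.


Unit rate = total / quantity
= 427.42 / 30
= $14.25 per unit

$14.25 per unit


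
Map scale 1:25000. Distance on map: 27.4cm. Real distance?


Real distance = map distance × scale
= 27.4cm × 25000
= 685000 cm = 6850.0 m
= 6.850 km

6.850 km


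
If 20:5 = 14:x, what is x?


Cross multiply: 20 × x = 5 × 14
20x = 70
x = 70 / 20
= 3.50

3.50


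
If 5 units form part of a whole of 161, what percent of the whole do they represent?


Percentage = (part / whole) × 100
= (5 / 161) × 100
≈ 3.11%

3.11%


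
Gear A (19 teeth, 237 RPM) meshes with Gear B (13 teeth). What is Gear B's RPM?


Gear ratio = 19:13 = 19:13
RPM_B = RPM_A × (teeth_A / teeth_B)
= 237 × (19/13)
= 346.4 RPM

346.4 RPM


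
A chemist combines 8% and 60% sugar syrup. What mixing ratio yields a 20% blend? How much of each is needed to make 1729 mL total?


Let x parts of 8% mix with y parts of 60%.
8x + 60y = 20(x + y)
8x + 60y = 20x + 20y
x(8 - 20) = y(20 - 60)
x/y = (60 - 20)/(20 - 8) = 40/12
Simplify: 10:3
Total parts = 13; one part = 1729/13 = 133.00 mL
8% solution: 10×133.00 = 1330.00 mL
60% solution: 3×133.00 = 399.00 mL
= ratio 10:3; 1330.00 mL and 399.00 mL

ratio 10:3; 1330.00 mL and 399.00 mL


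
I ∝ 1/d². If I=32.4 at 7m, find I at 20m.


I₁d₁² = I₂d₂²
I₂ = I₁ × (d₁/d₂)²
= 32.4 × (7/20)²
= 32.4 × 49/400
= 1587.6/400
= 3.9690

3.9690


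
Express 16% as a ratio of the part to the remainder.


16% means 16 parts out of 100; remainder = 84
Part : remainder = 16:84
GCD = 4
= 4:21

4:21


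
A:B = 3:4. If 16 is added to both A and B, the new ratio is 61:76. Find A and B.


Let A = 3k, B = 4k.
(3k + 16) / (4k + 16) = 61/76
Cross-multiply: 76(3k + 16) = 61(4k + 16)
228k + 1216 = 244k + 976
228k - 244k = 976 - 1216
-16k = -240
k = -240/-16 = 15
A = 3×15 = 45, B = 4×15 = 60
= A = 45, B = 60

A = 45, B = 60


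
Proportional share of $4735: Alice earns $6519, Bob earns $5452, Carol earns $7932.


Total income = 6519 + 5452 + 7932 = $19903
Alice: $4735 × 6519/19903 = $1550.90
Bob: $4735 × 5452/19903 = $1297.05
Carol: $4735 × 7932/19903 = $1887.05
= Alice: $1550.90, Bob: $1297.05, Carol: $1887.05

Alice: $1550.90, Bob: $1297.05, Carol: $1887.05


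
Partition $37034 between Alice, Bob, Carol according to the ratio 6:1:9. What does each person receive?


Total parts = 6 + 1 + 9 = 16
Alice: 37034 × 6/16 = 13887.75
Bob: 37034 × 1/16 = 2314.63
Carol: 37034 × 9/16 = 20831.63
= Alice: $13887.75, Bob: $2314.63, Carol: $20831.63

Alice: $13887.75, Bob: $2314.63, Carol: $20831.63


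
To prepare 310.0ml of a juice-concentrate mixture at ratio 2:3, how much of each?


Total parts = 2 + 3 = 5
juice: 310.0 × 2/5 = 124.0ml
concentrate: 310.0 × 3/5 = 186.0ml
= 124.0ml and 186.0ml

124.0ml and 186.0ml


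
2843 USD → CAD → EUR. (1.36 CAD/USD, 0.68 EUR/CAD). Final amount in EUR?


Step 1: 2843 USD × 1.36 = 3866.48 CAD
Step 2: 3866.48 CAD × 0.68 = 2629.21 EUR
Implied rate USD→EUR = 1.36 × 0.68 = 0.9248
= 2629.21 EUR

2629.21 EUR


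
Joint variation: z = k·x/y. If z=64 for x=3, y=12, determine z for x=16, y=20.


z = k·x/y
Solve for k using the known point: k = z·y/x = 64×12/3 = 768/3 = 256.0000
Now evaluate at x=16, y=20:
z = k × 16 / 20 = (768 × 16) / (3 × 20) = 12288/60
= 204.8000

204.8000


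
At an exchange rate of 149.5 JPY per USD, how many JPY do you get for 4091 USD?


Amount × rate = 4091 × 149.5
= 611604.50 JPY

611604.50 JPY


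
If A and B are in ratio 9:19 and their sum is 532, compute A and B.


Let A = 9k, B = 19k.
9k + 19k = 532
28k = 532 → k = 532/28 = 19
A = 9×19 = 171, B = 19×19 = 361
= A = 171, B = 361

A = 171, B = 361


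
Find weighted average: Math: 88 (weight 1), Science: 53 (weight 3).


Numerator = 88×1 + 53×3
= 88 + 159
= 247
Total weight = 4
Weighted avg = 247/4
= 61.75

61.75


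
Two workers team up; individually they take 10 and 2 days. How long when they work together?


Rate of A = 1/10 per day
Rate of B = 1/2 per day
Combined rate = 1/10 + 1/2 = 12/20 = 0.6000 per day
Days = 1 / combined rate = 20/12
≈ 1.67 days

1.67 days


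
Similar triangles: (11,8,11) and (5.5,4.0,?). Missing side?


Scale factor = 5.5/11 = 0.5
Missing side = 11 × 0.5
= 5.5

5.5


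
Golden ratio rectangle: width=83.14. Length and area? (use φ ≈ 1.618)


φ = (1 + √5) / 2 ≈ 1.618
Length = width × φ = 83.14 × 1.618 = 134.52052
≈ 134.52
Area = width × length = 83.14 × 134.52052 = 11184.0360328 ≈ 11184.04
= Length: 134.52, Area: 11184.04

Length: 134.52, Area: 11184.04


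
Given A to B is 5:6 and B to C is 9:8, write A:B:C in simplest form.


Match B: multiply A:B by 9 → 45:54
Multiply B:C by 6 → 54:48
Combined: 45:54:48
GCD = 3
= 15:18:16

15:18:16


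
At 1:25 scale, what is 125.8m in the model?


Model size = real / scale
= 125.8 / 25
= 5.0320 m

5.0320 m


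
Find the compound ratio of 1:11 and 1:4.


Compound ratio = (1×1) : (11×4)
= 1:44
GCD = 1
= 1:44

1:44


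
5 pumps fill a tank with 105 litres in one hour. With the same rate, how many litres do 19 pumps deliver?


Direct proportion: y/x = constant
k = 105/5 = 21.0000
y₂ = k × 19 = 105 × 19 / 5 = 1995/5
= 399.00

399.00


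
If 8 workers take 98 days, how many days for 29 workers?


Inverse proportion: x × y = constant
k = 8 × 98 = 784
y₂ = k / 29 = 784 / 29
= 27.03

27.03


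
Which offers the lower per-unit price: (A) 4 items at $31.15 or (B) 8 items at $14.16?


Deal A: $31.15/4 = $7.7875/unit
Deal B: $14.16/8 = $1.7700/unit
B is cheaper per unit
= Deal B

Deal B


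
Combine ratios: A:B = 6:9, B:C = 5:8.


Match B: multiply A:B by 5 → 30:45
Multiply B:C by 9 → 45:72
Combined: 30:45:72
GCD = 3
= 10:15:24

10:15:24


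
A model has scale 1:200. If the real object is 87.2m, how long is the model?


Model size = real / scale
= 87.2 / 200
= 0.4360 m

0.4360 m


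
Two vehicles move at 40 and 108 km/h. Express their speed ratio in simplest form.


Ratio = 40:108
GCD = 4
Simplified = 10:27
Time ratio (same distance) = 27:10
Speed ratio = 10:27

10:27


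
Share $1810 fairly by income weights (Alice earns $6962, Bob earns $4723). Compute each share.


Total income = 6962 + 4723 = $11685
Alice: $1810 × 6962/11685 = $1078.41
Bob: $1810 × 4723/11685 = $731.59
= Alice: $1078.41, Bob: $731.59

Alice: $1078.41, Bob: $731.59


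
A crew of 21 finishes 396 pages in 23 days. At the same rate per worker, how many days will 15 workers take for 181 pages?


Days ∝ work / workers, so d₂ = d₁ × (m₁/m₂) × (w₂/w₁)
Workers factor (inverse): 21/15 = 1.4000
Work factor (direct): 181/396 ≈ 0.4571
d₂ = 23 × 21/15 × 181/396 = (23 × 21 × 181) / (15 × 396) = 87423/5940
≈ 14.72 days

14.72 days


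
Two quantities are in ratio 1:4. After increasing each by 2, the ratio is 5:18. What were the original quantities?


Let A = 1k, B = 4k.
(1k + 2) / (4k + 2) = 5/18
Cross-multiply: 18(1k + 2) = 5(4k + 2)
18k + 36 = 20k + 10
18k - 20k = 10 - 36
-2k = -26
k = -26/-2 = 13
A = 1×13 = 13, B = 4×13 = 52
= A = 13, B = 52

A = 13, B = 52


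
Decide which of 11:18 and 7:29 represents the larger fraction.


11/18 = 0.6111
7/29 = 0.2414
0.6111 > 0.2414, so 11:18 is greater
= 11:18

11:18


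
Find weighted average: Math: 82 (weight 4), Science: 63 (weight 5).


Numerator = 82×4 + 63×5
= 328 + 315
= 643
Total weight = 9
Weighted avg = 643/9
= 71.44

71.44


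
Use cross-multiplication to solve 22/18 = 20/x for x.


Cross multiply: 22 × x = 18 × 20
22x = 360
x = 360 / 22
= 16.36

16.36


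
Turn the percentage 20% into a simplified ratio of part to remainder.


20% means 20 parts out of 100; remainder = 80
Part : remainder = 20:80
GCD = 20
= 1:4

1:4


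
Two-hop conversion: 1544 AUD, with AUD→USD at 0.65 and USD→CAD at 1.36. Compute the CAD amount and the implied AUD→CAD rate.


Step 1: 1544 AUD × 0.65 = 1003.60 USD
Step 2: 1003.60 USD × 1.36 = 1364.90 CAD
Implied rate AUD→CAD = 0.65 × 1.36 = 0.8840
= 1364.90 CAD; implied rate 0.8840 CAD/AUD

1364.90 CAD; implied rate 0.8840 CAD/AUD


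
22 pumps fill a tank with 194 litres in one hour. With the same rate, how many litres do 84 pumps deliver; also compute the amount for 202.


Direct proportion: y/x = constant
k = 194/22 ≈ 8.8182
y at x=84: k × 84 = 194 × 84 / 22 = 16296/22 ≈ 740.73
y at x=202: k × 202 = 194 × 202 / 22 = 39188/22 ≈ 1781.27
= 740.73 and 1781.27

740.73 and 1781.27


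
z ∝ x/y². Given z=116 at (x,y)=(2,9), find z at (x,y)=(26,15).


z = k·x/y²
Solve for k using the known point: k = z·y²/x = 116×81/2 = 9396/2 = 4698.0000
Now evaluate at x=26, y=15:
z = k × 26 / 225 = (9396 × 26) / (2 × 225) = 244296/450
= 542.8800

542.8800


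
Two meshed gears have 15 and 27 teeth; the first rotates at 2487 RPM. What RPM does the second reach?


Gear ratio = 15:27 = 5:9
RPM_B = RPM_A × (teeth_A / teeth_B)
= 2487 × (15/27)
= 1381.7 RPM

1381.7 RPM


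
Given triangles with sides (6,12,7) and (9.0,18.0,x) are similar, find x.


Scale factor = 9.0/6 = 1.5
Missing side = 7 × 1.5
= 10.5

10.5


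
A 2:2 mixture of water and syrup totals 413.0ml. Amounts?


Total parts = 2 + 2 = 4
water: 413.0 × 2/4 = 206.5ml
syrup: 413.0 × 2/4 = 206.5ml
= 206.5ml and 206.5ml

206.5ml and 206.5ml


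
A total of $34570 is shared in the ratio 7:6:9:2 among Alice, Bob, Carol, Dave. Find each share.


Total parts = 7 + 6 + 9 + 2 = 24
Alice: 34570 × 7/24 = 10082.92
Bob: 34570 × 6/24 = 8642.50
Carol: 34570 × 9/24 = 12963.75
Dave: 34570 × 2/24 = 2880.83
= Alice: $10082.92, Bob: $8642.50, Carol: $12963.75, Dave: $2880.83

Alice: $10082.92, Bob: $8642.50, Carol: $12963.75, Dave: $2880.83


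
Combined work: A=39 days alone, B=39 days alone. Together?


Rate of A = 1/39 per day
Rate of B = 1/39 per day
Combined rate = 1/39 + 1/39 = 78/1521 ≈ 0.0513 per day
Days = 1 / combined rate = 1521/78
= 19.50 days

19.50 days


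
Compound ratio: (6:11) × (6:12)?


Compound ratio = (6×6) : (11×12)
= 36:132
GCD = 12
= 3:11

3:11


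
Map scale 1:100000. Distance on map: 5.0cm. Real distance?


Real distance = map distance × scale
= 5.0cm × 100000
= 500000 cm = 5000.0 m
= 5.000 km

5.000 km


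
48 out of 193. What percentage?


Percentage = (part / whole) × 100
= (48 / 193) × 100
≈ 24.87%

24.87%


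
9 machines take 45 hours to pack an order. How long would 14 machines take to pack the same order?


Inverse proportion: x × y = constant
k = 9 × 45 = 405
y₂ = k / 14 = 405 / 14
= 28.93

28.93


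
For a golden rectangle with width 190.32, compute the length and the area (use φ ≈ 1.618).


φ = (1 + √5) / 2 ≈ 1.618
Length = width × φ = 190.32 × 1.618 = 307.93776
≈ 307.94
Area = width × length = 190.32 × 307.93776 = 58606.7144832 ≈ 58606.71
= Length: 307.94, Area: 58606.71

Length: 307.94, Area: 58606.71


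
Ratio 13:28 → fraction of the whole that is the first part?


Total parts = 13 + 28 = 41
First part: 13/41 = 13/41
= 13/41

13/41


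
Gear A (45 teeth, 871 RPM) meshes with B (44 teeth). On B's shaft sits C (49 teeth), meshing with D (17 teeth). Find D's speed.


Stage 1: RPM_B = RPM_A × t_A/t_B = 871 × 45/44 = 39195/44 ≈ 890.80
B and C share a shaft → RPM_C = RPM_B
Stage 2: RPM_D = RPM_C × t_C/t_D = RPM_A × (t_A×t_C)/(t_B×t_D)
Overall ratio = (45×49)/(44×17) = 2205/748
RPM_D = 871 × 2205/748 = 1920555/748
≈ 2567.59 RPM

2567.59 RPM


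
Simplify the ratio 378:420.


GCD(378, 420) = 42
378/42 : 420/42
= 9:10

9:10


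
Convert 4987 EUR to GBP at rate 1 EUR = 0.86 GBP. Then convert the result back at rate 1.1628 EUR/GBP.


Amount × rate = 4987 × 0.86 = 4288.82 GBP
Round-trip: 4288.82 × 1.1628 = 4987.04 EUR
= 4288.82 GBP, then 4987.04 EUR

4288.82 GBP, then 4987.04 EUR


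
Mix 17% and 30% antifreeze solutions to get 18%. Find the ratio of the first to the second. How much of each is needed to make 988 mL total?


Let x parts of 17% mix with y parts of 30%.
17x + 30y = 18(x + y)
17x + 30y = 18x + 18y
x(17 - 18) = y(18 - 30)
x/y = (30 - 18)/(18 - 17) = 12/1
Simplify: 12:1
Total parts = 13; one part = 988/13 = 76.00 mL
17% solution: 12×76.00 = 912.00 mL
30% solution: 1×76.00 = 76.00 mL
= ratio 12:1; 912.00 mL and 76.00 mL

ratio 12:1; 912.00 mL and 76.00 mL


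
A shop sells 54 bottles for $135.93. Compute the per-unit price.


Unit rate = total / quantity
= 135.93 / 54
= $2.52 per unit

$2.52 per unit


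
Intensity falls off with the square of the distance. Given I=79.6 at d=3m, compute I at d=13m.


I₁d₁² = I₂d₂²
I₂ = I₁ × (d₁/d₂)²
= 79.6 × (3/13)²
= 79.6 × 9/169
= 716.4/169
≈ 4.2391

4.2391


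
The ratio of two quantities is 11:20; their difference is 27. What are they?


Let A = 11k, B = 20k.
20k - 11k = 27
9k = 27 → k = 27/9 = 3
A = 11×3 = 33, B = 20×3 = 60
= A = 33, B = 60

A = 33, B = 60


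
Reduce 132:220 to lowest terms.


GCD(132, 220) = 44
132/44 : 220/44
= 3:5

3:5


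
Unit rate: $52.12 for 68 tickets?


Unit rate = total / quantity
= 52.12 / 68
= $0.77 per unit

$0.77 per unit


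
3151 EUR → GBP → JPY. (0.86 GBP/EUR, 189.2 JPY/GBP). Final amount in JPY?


Step 1: 3151 EUR × 0.86 = 2709.86 GBP
Step 2: 2709.86 GBP × 189.2 = 512705.51 JPY
Implied rate EUR→JPY = 0.86 × 189.2 = 162.7120
= 512705.51 JPY

512705.51 JPY


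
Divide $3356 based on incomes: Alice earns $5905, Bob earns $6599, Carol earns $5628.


Total income = 5905 + 6599 + 5628 = $18132
Alice: $3356 × 5905/18132 = $1092.94
Bob: $3356 × 6599/18132 = $1221.39
Carol: $3356 × 5628/18132 = $1041.67
= Alice: $1092.94, Bob: $1221.39, Carol: $1041.67

Alice: $1092.94, Bob: $1221.39, Carol: $1041.67


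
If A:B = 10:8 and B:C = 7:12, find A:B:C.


Match B: multiply A:B by 7 → 70:56
Multiply B:C by 8 → 56:96
Combined: 70:56:96
GCD = 2
= 35:28:48

35:28:48


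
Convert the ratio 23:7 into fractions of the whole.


Total parts = 23 + 7 = 30
First part: 23/30 = 23/30
Second part: 7/30 = 7/30
= 23/30 and 7/30

23/30 and 7/30


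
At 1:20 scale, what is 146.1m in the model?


Model size = real / scale
= 146.1 / 20
= 7.3050 m

7.3050 m


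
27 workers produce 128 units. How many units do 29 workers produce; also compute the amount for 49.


Direct proportion: y/x = constant
k = 128/27 ≈ 4.7407
y at x=29: k × 29 = 128 × 29 / 27 = 3712/27 ≈ 137.48
y at x=49: k × 49 = 128 × 49 / 27 = 6272/27 ≈ 232.30
= 137.48 and 232.30

137.48 and 232.30


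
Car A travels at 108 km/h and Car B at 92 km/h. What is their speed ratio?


Ratio = 108:92
GCD = 4
Simplified = 27:23
Time ratio (same distance) = 23:27
Speed ratio = 27:23

27:23


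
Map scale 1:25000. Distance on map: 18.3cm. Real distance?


Real distance = map distance × scale
= 18.3cm × 25000
= 457500 cm = 4575.0 m
= 4.575 km

4.575 km


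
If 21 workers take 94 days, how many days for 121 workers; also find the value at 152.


Inverse proportion: x × y = constant
k = 21 × 94 = 1974
At x=121: k/121 = 16.31
At x=152: k/152 = 12.99
= 16.31 and 12.99

16.31 and 12.99


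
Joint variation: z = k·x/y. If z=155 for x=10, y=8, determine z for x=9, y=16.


z = k·x/y
Solve for k using the known point: k = z·y/x = 155×8/10 = 1240/10 = 124.0000
Now evaluate at x=9, y=16:
z = k × 9 / 16 = (1240 × 9) / (10 × 16) = 11160/160
= 69.7500

69.7500


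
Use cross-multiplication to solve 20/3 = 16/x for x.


Cross multiply: 20 × x = 3 × 16
20x = 48
x = 48 / 20
= 2.40

2.40


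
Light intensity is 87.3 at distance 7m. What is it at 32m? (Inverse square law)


I₁d₁² = I₂d₂²
I₂ = I₁ × (d₁/d₂)²
= 87.3 × (7/32)²
= 87.3 × 49/1024
= 4277.7/1024
≈ 4.1774

4.1774


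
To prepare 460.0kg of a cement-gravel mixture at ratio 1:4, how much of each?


Total parts = 1 + 4 = 5
cement: 460.0 × 1/5 = 92.0kg
gravel: 460.0 × 4/5 = 368.0kg
= 92.0kg and 368.0kg

92.0kg and 368.0kg


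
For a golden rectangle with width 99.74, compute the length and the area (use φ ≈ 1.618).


φ = (1 + √5) / 2 ≈ 1.618
Length = width × φ = 99.74 × 1.618 = 161.37932
≈ 161.38
Area = width × length = 99.74 × 161.37932 = 16095.9733768 ≈ 16095.97
= Length: 161.38, Area: 16095.97

Length: 161.38, Area: 16095.97


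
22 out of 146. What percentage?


Percentage = (part / whole) × 100
= (22 / 146) × 100
≈ 15.07%

15.07%


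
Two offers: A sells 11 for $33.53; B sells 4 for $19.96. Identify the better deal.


Deal A: $33.53/11 = $3.0482/unit
Deal B: $19.96/4 = $4.9900/unit
A is cheaper per unit
= Deal A

Deal A


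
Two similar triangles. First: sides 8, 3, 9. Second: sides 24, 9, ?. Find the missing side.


Scale factor = 24/8 = 3
Missing side = 9 × 3
= 27.0

27.0


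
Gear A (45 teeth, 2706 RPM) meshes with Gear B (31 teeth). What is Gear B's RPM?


Gear ratio = 45:31 = 45:31
RPM_B = RPM_A × (teeth_A / teeth_B)
= 2706 × (45/31)
= 3928.1 RPM

3928.1 RPM


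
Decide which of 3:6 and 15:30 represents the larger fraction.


3/6 = 0.5000
15/30 = 0.5000
They are equal
= equal

equal


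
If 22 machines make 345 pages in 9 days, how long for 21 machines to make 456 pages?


Days ∝ work / workers, so d₂ = d₁ × (m₁/m₂) × (w₂/w₁)
Workers factor (inverse): 22/21 ≈ 1.0476
Work factor (direct): 456/345 ≈ 1.3217
d₂ = 9 × 22/21 × 456/345 = (9 × 22 × 456) / (21 × 345) = 90288/7245
≈ 12.46 days

12.46 days


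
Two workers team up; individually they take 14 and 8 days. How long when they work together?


Rate of A = 1/14 per day
Rate of B = 1/8 per day
Combined rate = 1/14 + 1/8 = 22/112 ≈ 0.1964 per day
Days = 1 / combined rate = 112/22
≈ 5.09 days

5.09 days


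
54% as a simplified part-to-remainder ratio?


54% means 54 parts out of 100; remainder = 46
Part : remainder = 54:46
GCD = 2
= 27:23

27:23


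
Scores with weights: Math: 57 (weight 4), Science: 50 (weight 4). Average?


Numerator = 57×4 + 50×4
= 228 + 200
= 428
Total weight = 8
Weighted avg = 428/8
= 53.50

53.50


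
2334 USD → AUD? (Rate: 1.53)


Amount × rate = 2334 × 1.53
= 3571.02 AUD

3571.02 AUD


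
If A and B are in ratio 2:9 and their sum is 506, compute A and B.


Let A = 2k, B = 9k.
2k + 9k = 506
11k = 506 → k = 506/11 = 46
A = 2×46 = 92, B = 9×46 = 414
= A = 92, B = 414

A = 92, B = 414


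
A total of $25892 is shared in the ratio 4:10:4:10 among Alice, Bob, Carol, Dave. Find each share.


Total parts = 4 + 10 + 4 + 10 = 28
Alice: 25892 × 4/28 = 3698.86
Bob: 25892 × 10/28 = 9247.14
Carol: 25892 × 4/28 = 3698.86
Dave: 25892 × 10/28 = 9247.14
= Alice: $3698.86, Bob: $9247.14, Carol: $3698.86, Dave: $9247.14

Alice: $3698.86, Bob: $9247.14, Carol: $3698.86, Dave: $9247.14


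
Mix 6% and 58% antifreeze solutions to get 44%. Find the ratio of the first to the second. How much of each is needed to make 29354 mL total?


Let x parts of 6% mix with y parts of 58%.
6x + 58y = 44(x + y)
6x + 58y = 44x + 44y
x(6 - 44) = y(44 - 58)
x/y = (58 - 44)/(44 - 6) = 14/38
Simplify: 7:19
Total parts = 26; one part = 29354/26 = 1129.00 mL
6% solution: 7×1129.00 = 7903.00 mL
58% solution: 19×1129.00 = 21451.00 mL
= ratio 7:19; 7903.00 mL and 21451.00 mL

ratio 7:19; 7903.00 mL and 21451.00 mL


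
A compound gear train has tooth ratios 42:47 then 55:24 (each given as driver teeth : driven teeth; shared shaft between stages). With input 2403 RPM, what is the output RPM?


Stage 1: RPM_B = RPM_A × t_A/t_B = 2403 × 42/47 = 100926/47 ≈ 2147.36
B and C share a shaft → RPM_C = RPM_B
Stage 2: RPM_D = RPM_C × t_C/t_D = RPM_A × (t_A×t_C)/(t_B×t_D)
Overall ratio = (42×55)/(47×24) = 2310/1128
RPM_D = 2403 × 2310/1128 = 5550930/1128
≈ 4921.04 RPM

4921.04 RPM


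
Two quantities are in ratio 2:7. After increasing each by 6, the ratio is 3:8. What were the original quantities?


Let A = 2k, B = 7k.
(2k + 6) / (7k + 6) = 3/8
Cross-multiply: 8(2k + 6) = 3(7k + 6)
16k + 48 = 21k + 18
16k - 21k = 18 - 48
-5k = -30
k = -30/-5 = 6
A = 2×6 = 12, B = 7×6 = 42
= A = 12, B = 42

A = 12, B = 42


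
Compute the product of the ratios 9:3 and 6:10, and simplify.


Compound ratio = (9×6) : (3×10)
= 54:30
GCD = 6
= 9:5

9:5


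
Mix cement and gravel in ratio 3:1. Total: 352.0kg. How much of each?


Total parts = 3 + 1 = 4
cement: 352.0 × 3/4 = 264.0kg
gravel: 352.0 × 1/4 = 88.0kg
= 264.0kg and 88.0kg

264.0kg and 88.0kg


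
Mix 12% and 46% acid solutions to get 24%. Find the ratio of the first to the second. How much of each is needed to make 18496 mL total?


Let x parts of 12% mix with y parts of 46%.
12x + 46y = 24(x + y)
12x + 46y = 24x + 24y
x(12 - 24) = y(24 - 46)
x/y = (46 - 24)/(24 - 12) = 22/12
Simplify: 11:6
Total parts = 17; one part = 18496/17 = 1088.00 mL
12% solution: 11×1088.00 = 11968.00 mL
46% solution: 6×1088.00 = 6528.00 mL
= ratio 11:6; 11968.00 mL and 6528.00 mL

ratio 11:6; 11968.00 mL and 6528.00 mL


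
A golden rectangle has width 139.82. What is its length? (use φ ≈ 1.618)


φ = (1 + √5) / 2 ≈ 1.618
Length = width × φ = 139.82 × 1.618 = 226.22876
≈ 226.23

226.23


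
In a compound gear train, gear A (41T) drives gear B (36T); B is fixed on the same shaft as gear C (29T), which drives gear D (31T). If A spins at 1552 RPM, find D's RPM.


Stage 1: RPM_B = RPM_A × t_A/t_B = 1552 × 41/36 = 63632/36 ≈ 1767.56
B and C share a shaft → RPM_C = RPM_B
Stage 2: RPM_D = RPM_C × t_C/t_D = RPM_A × (t_A×t_C)/(t_B×t_D)
Overall ratio = (41×29)/(36×31) = 1189/1116
RPM_D = 1552 × 1189/1116 = 1845328/1116
≈ 1653.52 RPM

1653.52 RPM


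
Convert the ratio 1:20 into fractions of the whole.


Total parts = 1 + 20 = 21
First part: 1/21 = 1/21
Second part: 20/21 = 20/21
= 1/21 and 20/21

1/21 and 20/21


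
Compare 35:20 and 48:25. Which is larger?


35/20 = 1.7500
48/25 = 1.9200
1.7500 < 1.9200, so 35:20 is less
= 48:25

48:25


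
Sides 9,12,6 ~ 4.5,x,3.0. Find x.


Scale factor = 4.5/9 = 0.5
Missing side = 12 × 0.5
= 6.0

6.0


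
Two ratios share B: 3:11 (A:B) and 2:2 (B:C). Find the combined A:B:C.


Match B: multiply A:B by 2 → 6:22
Multiply B:C by 11 → 22:22
Combined: 6:22:22
GCD = 2
= 3:11:11

3:11:11


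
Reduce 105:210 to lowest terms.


GCD(105, 210) = 105
105/105 : 210/105
= 1:2

1:2


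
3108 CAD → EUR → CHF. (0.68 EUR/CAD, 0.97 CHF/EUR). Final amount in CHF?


Step 1: 3108 CAD × 0.68 = 2113.44 EUR
Step 2: 2113.44 EUR × 0.97 = 2050.04 CHF
Implied rate CAD→CHF = 0.68 × 0.97 = 0.6596
= 2050.04 CHF

2050.04 CHF


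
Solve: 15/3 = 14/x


Cross multiply: 15 × x = 3 × 14
15x = 42
x = 42 / 15
= 2.80

2.80


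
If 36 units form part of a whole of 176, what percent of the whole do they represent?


Percentage = (part / whole) × 100
= (36 / 176) × 100
≈ 20.45%

20.45%


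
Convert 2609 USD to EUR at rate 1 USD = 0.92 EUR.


Amount × rate = 2609 × 0.92
= 2400.28 EUR

2400.28 EUR


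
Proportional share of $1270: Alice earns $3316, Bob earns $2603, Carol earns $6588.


Total income = 3316 + 2603 + 6588 = $12507
Alice: $1270 × 3316/12507 = $336.72
Bob: $1270 × 2603/12507 = $264.32
Carol: $1270 × 6588/12507 = $668.97
= Alice: $336.72, Bob: $264.32, Carol: $668.97

Alice: $336.72, Bob: $264.32, Carol: $668.97


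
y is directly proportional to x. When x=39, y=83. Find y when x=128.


Direct proportion: y/x = constant
k = 83/39 ≈ 2.1282
y₂ = k × 128 = 83 × 128 / 39 = 10624/39
≈ 272.41

272.41


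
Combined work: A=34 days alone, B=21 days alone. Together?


Rate of A = 1/34 per day
Rate of B = 1/21 per day
Combined rate = 1/34 + 1/21 = 55/714 ≈ 0.0770 per day
Days = 1 / combined rate = 714/55
≈ 12.98 days

12.98 days


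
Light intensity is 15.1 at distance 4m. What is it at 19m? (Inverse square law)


I₁d₁² = I₂d₂²
I₂ = I₁ × (d₁/d₂)²
= 15.1 × (4/19)²
= 15.1 × 16/361
= 241.6/361
≈ 0.6693

0.6693


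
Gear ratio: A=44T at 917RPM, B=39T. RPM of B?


Gear ratio = 44:39 = 44:39
RPM_B = RPM_A × (teeth_A / teeth_B)
= 917 × (44/39)
= 1034.6 RPM

1034.6 RPM


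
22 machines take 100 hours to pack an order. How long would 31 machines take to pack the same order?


Inverse proportion: x × y = constant
k = 22 × 100 = 2200
y₂ = k / 31 = 2200 / 31
= 70.97

70.97


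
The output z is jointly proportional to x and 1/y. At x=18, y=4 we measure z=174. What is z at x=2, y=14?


z = k·x/y
Solve for k using the known point: k = z·y/x = 174×4/18 = 696/18 ≈ 38.6667
Now evaluate at x=2, y=14:
z = k × 2 / 14 = (696 × 2) / (18 × 14) = 1392/252
≈ 5.5238

5.5238


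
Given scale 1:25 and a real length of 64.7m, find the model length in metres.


Model size = real / scale
= 64.7 / 25
= 2.5880 m

2.5880 m


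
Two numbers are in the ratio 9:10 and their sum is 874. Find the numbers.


Let A = 9k, B = 10k.
9k + 10k = 874
19k = 874 → k = 874/19 = 46
A = 9×46 = 414, B = 10×46 = 460
= A = 414, B = 460

A = 414, B = 460


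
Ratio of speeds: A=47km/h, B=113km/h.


Ratio = 47:113
GCD = 1
Simplified = 47:113
Time ratio (same distance) = 113:47
Speed ratio = 47:113

47:113


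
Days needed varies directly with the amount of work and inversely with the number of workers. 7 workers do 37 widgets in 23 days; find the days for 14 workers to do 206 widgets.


Days ∝ work / workers, so d₂ = d₁ × (m₁/m₂) × (w₂/w₁)
Workers factor (inverse): 7/14 = 0.5000
Work factor (direct): 206/37 ≈ 5.5676
d₂ = 23 × 7/14 × 206/37 = (23 × 7 × 206) / (14 × 37) = 33166/518
≈ 64.03 days

64.03 days


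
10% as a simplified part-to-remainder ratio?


10% means 10 parts out of 100; remainder = 90
Part : remainder = 10:90
GCD = 10
= 1:9

1:9


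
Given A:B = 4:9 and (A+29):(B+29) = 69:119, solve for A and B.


Let A = 4k, B = 9k.
(4k + 29) / (9k + 29) = 69/119
Cross-multiply: 119(4k + 29) = 69(9k + 29)
476k + 3451 = 621k + 2001
476k - 621k = 2001 - 3451
-145k = -1450
k = -1450/-145 = 10
A = 4×10 = 40, B = 9×10 = 90
= A = 40, B = 90

A = 40, B = 90


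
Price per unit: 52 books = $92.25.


Unit rate = total / quantity
= 92.25 / 52
= $1.77 per unit

$1.77 per unit


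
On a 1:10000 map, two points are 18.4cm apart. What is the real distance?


Real distance = map distance × scale
= 18.4cm × 10000
= 184000 cm = 1840.0 m
= 1.840 km

1.840 km


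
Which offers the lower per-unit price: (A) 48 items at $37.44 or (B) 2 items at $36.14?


Deal A: $37.44/48 = $0.7800/unit
Deal B: $36.14/2 = $18.0700/unit
A is cheaper per unit
= Deal A

Deal A


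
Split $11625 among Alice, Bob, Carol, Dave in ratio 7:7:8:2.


Total parts = 7 + 7 + 8 + 2 = 24
Alice: 11625 × 7/24 = 3390.63
Bob: 11625 × 7/24 = 3390.63
Carol: 11625 × 8/24 = 3875.00
Dave: 11625 × 2/24 = 968.75
= Alice: $3390.63, Bob: $3390.63, Carol: $3875.00, Dave: $968.75

Alice: $3390.63, Bob: $3390.63, Carol: $3875.00, Dave: $968.75


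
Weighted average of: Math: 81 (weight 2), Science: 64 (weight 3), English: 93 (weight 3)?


Numerator = 81×2 + 64×3 + 93×3
= 162 + 192 + 279
= 633
Total weight = 8
Weighted avg = 633/8
= 79.13

79.13


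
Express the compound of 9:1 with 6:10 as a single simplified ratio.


Compound ratio = (9×6) : (1×10)
= 54:10
GCD = 2
= 27:5

27:5


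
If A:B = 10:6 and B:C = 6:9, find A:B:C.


Match B: multiply A:B by 6 → 60:36
Multiply B:C by 6 → 36:54
Combined: 60:36:54
GCD = 6
= 10:6:9

10:6:9


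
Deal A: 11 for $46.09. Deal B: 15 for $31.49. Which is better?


Deal A: $46.09/11 = $4.1900/unit
Deal B: $31.49/15 = $2.0993/unit
B is cheaper per unit
= Deal B

Deal B


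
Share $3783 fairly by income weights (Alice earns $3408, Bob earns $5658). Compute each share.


Total income = 3408 + 5658 = $9066
Alice: $3783 × 3408/9066 = $1422.07
Bob: $3783 × 5658/9066 = $2360.93
= Alice: $1422.07, Bob: $2360.93

Alice: $1422.07, Bob: $2360.93


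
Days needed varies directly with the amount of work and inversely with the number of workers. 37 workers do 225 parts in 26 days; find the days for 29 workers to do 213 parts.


Days ∝ work / workers, so d₂ = d₁ × (m₁/m₂) × (w₂/w₁)
Workers factor (inverse): 37/29 ≈ 1.2759
Work factor (direct): 213/225 ≈ 0.9467
d₂ = 26 × 37/29 × 213/225 = (26 × 37 × 213) / (29 × 225) = 204906/6525
≈ 31.40 days

31.40 days


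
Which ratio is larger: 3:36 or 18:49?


3/36 = 0.0833
18/49 = 0.3673
0.0833 < 0.3673, so 3:36 is less
= 18:49

18:49


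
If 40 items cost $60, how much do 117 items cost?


Direct proportion: y/x = constant
k = 60/40 = 1.5000
y₂ = k × 117 = 60 × 117 / 40 = 7020/40
= 175.50

175.50


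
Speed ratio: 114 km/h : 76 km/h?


Ratio = 114:76
GCD = 38
Simplified = 3:2
Time ratio (same distance) = 2:3
Speed ratio = 3:2

3:2


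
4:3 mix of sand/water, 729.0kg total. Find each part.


Total parts = 4 + 3 = 7
sand: 729.0 × 4/7 = 416.6kg
water: 729.0 × 3/7 = 312.4kg
= 416.6kg and 312.4kg

416.6kg and 312.4kg


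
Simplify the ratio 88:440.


GCD(88, 440) = 88
88/88 : 440/88
= 1:5

1:5


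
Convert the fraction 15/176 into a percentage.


Percentage = (part / whole) × 100
= (15 / 176) × 100
≈ 8.52%

8.52%


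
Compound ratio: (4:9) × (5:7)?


Compound ratio = (4×5) : (9×7)
= 20:63
GCD = 1
= 20:63

20:63


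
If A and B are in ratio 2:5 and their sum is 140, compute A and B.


Let A = 2k, B = 5k.
2k + 5k = 140
7k = 140 → k = 140/7 = 20
A = 2×20 = 40, B = 5×20 = 100
= A = 40, B = 100

A = 40, B = 100


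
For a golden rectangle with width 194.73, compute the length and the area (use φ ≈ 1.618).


φ = (1 + √5) / 2 ≈ 1.618
Length = width × φ = 194.73 × 1.618 = 315.07314
≈ 315.07
Area = width × length = 194.73 × 315.07314 = 61354.1925522 ≈ 61354.19
= Length: 315.07, Area: 61354.19

Length: 315.07, Area: 61354.19


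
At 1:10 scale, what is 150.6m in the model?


Model size = real / scale
= 150.6 / 10
= 15.0600 m

15.0600 m


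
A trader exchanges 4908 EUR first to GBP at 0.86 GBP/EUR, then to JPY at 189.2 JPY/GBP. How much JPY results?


Step 1: 4908 EUR × 0.86 = 4220.88 GBP
Step 2: 4220.88 GBP × 189.2 = 798590.50 JPY
Implied rate EUR→JPY = 0.86 × 189.2 = 162.7120
= 798590.50 JPY

798590.50 JPY


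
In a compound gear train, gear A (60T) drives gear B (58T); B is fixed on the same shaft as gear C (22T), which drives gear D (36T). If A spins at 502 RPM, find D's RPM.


Stage 1: RPM_B = RPM_A × t_A/t_B = 502 × 60/58 = 30120/58 ≈ 519.31
B and C share a shaft → RPM_C = RPM_B
Stage 2: RPM_D = RPM_C × t_C/t_D = RPM_A × (t_A×t_C)/(t_B×t_D)
Overall ratio = (60×22)/(58×36) = 1320/2088
RPM_D = 502 × 1320/2088 = 662640/2088
≈ 317.36 RPM

317.36 RPM
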